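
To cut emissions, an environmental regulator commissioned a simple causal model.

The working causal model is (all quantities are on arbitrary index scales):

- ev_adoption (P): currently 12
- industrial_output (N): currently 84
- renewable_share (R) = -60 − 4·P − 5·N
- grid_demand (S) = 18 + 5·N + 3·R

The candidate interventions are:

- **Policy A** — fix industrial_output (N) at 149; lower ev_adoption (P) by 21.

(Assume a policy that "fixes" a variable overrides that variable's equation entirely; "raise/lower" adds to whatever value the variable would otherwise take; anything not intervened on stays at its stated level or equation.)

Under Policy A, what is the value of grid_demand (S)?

Policy A (N := 149, P − 21):
  P = 12 − 21 = -9
  N = 149
  R = -60 − 4·(-9) − 5·149 = -769
  S = 18 + 5·149 + 3·(-769) = -1544

-1544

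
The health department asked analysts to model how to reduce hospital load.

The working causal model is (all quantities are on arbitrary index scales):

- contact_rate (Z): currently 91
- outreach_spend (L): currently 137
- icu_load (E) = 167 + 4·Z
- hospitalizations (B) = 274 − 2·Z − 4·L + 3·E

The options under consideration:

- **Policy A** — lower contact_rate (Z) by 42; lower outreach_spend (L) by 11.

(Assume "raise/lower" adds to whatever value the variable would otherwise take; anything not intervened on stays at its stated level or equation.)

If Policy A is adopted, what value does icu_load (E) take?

363

Policy A (Z − 42, L − 11):
  Z = 91 − 42 = 49
  E = 167 + 4·49 = 363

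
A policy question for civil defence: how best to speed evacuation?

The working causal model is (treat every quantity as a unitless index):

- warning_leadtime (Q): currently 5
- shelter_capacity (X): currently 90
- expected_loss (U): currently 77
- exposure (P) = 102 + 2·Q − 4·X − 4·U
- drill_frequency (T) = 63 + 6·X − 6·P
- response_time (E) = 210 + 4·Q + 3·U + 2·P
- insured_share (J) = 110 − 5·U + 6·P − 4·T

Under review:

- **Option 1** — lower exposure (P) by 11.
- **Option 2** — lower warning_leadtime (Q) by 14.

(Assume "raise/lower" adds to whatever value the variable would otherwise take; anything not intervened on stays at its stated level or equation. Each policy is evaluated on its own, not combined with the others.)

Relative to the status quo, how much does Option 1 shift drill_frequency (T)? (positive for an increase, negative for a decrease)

66

Baseline:
  Q = 5
  X = 90
  U = 77
  P = 102 + 2·5 − 4·90 − 4·77 = -556
  T = 63 + 6·90 − 6·(-556) = 3939
Option 1 (P − 11):
  Q = 5
  X = 90
  U = 77
  P = 102 + 2·5 − 4·90 − 4·77 (−11 from intervention) = -567
  T = 63 + 6·90 − 6·(-567) = 4005
Change in T: 4005 − 3939 = 66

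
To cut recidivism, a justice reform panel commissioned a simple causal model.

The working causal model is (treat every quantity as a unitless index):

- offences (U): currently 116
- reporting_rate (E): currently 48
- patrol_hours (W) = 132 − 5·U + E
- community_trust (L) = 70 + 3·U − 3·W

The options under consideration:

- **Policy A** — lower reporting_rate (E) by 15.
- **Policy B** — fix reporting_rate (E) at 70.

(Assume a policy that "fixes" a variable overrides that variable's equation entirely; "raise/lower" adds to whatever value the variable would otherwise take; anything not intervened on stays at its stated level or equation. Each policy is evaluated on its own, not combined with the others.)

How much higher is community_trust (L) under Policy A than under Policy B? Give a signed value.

Policy A (E − 15):
  U = 116
  E = 48 − 15 = 33
  W = 132 − 5·116 + 33 = -415
  L = 70 + 3·116 − 3·(-415) = 1663
Policy B (E := 70):
  U = 116
  E = 70
  W = 132 − 5·116 + 70 = -378
  L = 70 + 3·116 − 3·(-378) = 1552
L: 1663 − 1552 = 111

111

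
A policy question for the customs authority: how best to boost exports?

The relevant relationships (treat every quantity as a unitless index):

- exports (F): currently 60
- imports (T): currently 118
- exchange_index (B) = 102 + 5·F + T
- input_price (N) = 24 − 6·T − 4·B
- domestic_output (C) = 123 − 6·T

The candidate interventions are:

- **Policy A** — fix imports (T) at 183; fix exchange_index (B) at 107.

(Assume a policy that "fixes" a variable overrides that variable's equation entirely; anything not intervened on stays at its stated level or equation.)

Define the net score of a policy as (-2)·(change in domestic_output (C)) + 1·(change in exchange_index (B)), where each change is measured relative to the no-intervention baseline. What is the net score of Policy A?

Baseline:
  F = 60
  T = 118
  B = 102 + 5·60 + 118 = 520
  C = 123 − 6·118 = -585
Policy A (T := 183, B := 107):
  F = 60
  T = 183
  B = 107
  C = 123 − 6·183 = -975
ΔC = -975 − (-585) = -390; ΔB = 107 − 520 = -413
Score = (-2)·(-390) + 1·(-413) = 367

367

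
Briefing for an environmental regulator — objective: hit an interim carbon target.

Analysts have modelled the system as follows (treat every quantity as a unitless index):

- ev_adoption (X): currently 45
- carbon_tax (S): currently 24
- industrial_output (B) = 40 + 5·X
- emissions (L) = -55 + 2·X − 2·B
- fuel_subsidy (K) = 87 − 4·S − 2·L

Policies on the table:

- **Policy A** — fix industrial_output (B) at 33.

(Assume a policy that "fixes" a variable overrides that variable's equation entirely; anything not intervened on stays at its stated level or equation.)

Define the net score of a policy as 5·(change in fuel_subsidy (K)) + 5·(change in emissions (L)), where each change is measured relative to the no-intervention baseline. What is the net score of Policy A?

Baseline:
  X = 45
  S = 24
  B = 40 + 5·45 = 265
  L = -55 + 2·45 − 2·265 = -495
  K = 87 − 4·24 − 2·(-495) = 981
Policy A (B := 33):
  X = 45
  S = 24
  B = 33
  L = -55 + 2·45 − 2·33 = -31
  K = 87 − 4·24 − 2·(-31) = 53
ΔK = 53 − 981 = -928; ΔL = -31 − (-495) = 464
Score = 5·(-928) + 5·464 = -2320

-2320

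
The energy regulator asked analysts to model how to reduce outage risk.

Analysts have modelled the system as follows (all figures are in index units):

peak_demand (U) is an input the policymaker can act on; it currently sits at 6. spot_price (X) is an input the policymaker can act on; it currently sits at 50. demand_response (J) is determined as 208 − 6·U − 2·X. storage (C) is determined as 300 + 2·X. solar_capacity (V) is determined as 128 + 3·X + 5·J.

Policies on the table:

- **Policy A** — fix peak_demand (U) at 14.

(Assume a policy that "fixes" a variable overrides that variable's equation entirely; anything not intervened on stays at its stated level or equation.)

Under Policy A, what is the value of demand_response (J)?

24

Policy A (U := 14):
  U = 14
  X = 50
  J = 208 − 6·14 − 2·50 = 24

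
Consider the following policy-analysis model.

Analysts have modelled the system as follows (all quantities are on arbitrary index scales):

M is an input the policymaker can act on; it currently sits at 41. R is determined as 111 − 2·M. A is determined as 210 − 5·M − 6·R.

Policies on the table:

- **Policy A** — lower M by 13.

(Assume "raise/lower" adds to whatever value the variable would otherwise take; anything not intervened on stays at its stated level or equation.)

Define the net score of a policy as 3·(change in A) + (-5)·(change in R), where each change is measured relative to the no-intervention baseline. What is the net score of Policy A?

Baseline:
  M = 41
  R = 111 − 2·41 = 29
  A = 210 − 5·41 − 6·29 = -169
Policy A (M − 13):
  M = 41 − 13 = 28
  R = 111 − 2·28 = 55
  A = 210 − 5·28 − 6·55 = -260
ΔA = -260 − (-169) = -91; ΔR = 55 − 29 = 26
Score = 3·(-91) + (-5)·26 = -403

-403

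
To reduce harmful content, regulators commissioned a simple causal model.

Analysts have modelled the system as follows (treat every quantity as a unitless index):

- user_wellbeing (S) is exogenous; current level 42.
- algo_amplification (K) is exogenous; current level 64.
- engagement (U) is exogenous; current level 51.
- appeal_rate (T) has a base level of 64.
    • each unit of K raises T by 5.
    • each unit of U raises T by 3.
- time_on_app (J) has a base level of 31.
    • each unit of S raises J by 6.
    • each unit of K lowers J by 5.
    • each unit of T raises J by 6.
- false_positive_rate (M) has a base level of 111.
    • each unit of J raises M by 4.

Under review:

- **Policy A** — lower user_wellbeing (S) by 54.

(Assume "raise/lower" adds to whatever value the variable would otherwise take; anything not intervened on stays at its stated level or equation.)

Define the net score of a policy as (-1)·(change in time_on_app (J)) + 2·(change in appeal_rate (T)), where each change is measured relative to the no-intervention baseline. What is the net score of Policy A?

Baseline:
  S = 42
  K = 64
  U = 51
  T = 64 + 5·64 + 3·51 = 537
  J = 31 + 6·42 − 5·64 + 6·537 = 3185
Policy A (S − 54):
  S = 42 − 54 = -12
  K = 64
  U = 51
  T = 64 + 5·64 + 3·51 = 537
  J = 31 + 6·(-12) − 5·64 + 6·537 = 2861
ΔJ = 2861 − 3185 = -324; ΔT = 537 − 537 = 0
Score = (-1)·(-324) + 2·0 = 324

324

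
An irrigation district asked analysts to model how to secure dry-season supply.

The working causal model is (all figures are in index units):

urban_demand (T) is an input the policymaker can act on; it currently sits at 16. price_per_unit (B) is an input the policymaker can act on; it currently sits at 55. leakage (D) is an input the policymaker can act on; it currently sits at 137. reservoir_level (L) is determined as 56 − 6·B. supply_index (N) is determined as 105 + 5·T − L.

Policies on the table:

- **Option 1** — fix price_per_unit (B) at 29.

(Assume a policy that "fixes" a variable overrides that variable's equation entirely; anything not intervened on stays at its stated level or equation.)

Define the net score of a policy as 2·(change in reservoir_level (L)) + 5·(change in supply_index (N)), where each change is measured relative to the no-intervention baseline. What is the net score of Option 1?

Baseline:
  T = 16
  B = 55
  L = 56 − 6·55 = -274
  N = 105 + 5·16 − (-274) = 459
Option 1 (B := 29):
  T = 16
  B = 29
  L = 56 − 6·29 = -118
  N = 105 + 5·16 − (-118) = 303
ΔL = -118 − (-274) = 156; ΔN = 303 − 459 = -156
Score = 2·156 + 5·(-156) = -468

-468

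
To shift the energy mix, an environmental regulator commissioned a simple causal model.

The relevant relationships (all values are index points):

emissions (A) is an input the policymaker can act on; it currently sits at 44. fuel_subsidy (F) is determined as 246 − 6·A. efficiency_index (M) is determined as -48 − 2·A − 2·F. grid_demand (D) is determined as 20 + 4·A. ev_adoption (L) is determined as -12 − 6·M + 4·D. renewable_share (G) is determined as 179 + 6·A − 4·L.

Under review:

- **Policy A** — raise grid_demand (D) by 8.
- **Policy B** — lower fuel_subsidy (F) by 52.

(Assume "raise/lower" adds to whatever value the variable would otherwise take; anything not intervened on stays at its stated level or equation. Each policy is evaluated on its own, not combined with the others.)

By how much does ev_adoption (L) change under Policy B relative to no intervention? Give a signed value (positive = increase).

Baseline:
  A = 44
  F = 246 − 6·44 = -18
  M = -48 − 2·44 − 2·(-18) = -100
  D = 20 + 4·44 = 196
  L = -12 − 6·(-100) + 4·196 = 1372
Policy B (F − 52):
  A = 44
  F = 246 − 6·44 (−52 from intervention) = -70
  M = -48 − 2·44 − 2·(-70) = 4
  D = 20 + 4·44 = 196
  L = -12 − 6·4 + 4·196 = 748
Change in L: 748 − 1372 = -624

-624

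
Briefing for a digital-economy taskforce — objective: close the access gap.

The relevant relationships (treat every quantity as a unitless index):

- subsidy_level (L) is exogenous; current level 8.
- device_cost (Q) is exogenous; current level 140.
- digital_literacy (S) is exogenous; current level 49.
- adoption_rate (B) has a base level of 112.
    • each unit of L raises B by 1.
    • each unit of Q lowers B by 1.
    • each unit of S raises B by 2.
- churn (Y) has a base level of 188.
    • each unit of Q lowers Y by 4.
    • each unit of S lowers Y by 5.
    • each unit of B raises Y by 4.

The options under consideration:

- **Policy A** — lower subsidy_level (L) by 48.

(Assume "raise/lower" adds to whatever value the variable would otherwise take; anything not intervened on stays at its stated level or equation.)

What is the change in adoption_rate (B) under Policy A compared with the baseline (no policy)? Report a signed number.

Baseline:
  L = 8
  Q = 140
  S = 49
  B = 112 + 8 − 140 + 2·49 = 78
Policy A (L − 48):
  L = 8 − 48 = -40
  Q = 140
  S = 49
  B = 112 + (-40) − 140 + 2·49 = 30
Change in B: 30 − 78 = -48

-48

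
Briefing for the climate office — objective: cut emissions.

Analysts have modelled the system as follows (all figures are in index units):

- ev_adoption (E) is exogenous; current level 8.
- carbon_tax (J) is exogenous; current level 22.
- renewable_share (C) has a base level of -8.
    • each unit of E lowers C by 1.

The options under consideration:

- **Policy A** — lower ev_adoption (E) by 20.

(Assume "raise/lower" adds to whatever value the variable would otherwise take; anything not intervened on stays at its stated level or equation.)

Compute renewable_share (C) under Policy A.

4

Policy A (E − 20):
  E = 8 − 20 = -12
  C = -8 − (-12) = 4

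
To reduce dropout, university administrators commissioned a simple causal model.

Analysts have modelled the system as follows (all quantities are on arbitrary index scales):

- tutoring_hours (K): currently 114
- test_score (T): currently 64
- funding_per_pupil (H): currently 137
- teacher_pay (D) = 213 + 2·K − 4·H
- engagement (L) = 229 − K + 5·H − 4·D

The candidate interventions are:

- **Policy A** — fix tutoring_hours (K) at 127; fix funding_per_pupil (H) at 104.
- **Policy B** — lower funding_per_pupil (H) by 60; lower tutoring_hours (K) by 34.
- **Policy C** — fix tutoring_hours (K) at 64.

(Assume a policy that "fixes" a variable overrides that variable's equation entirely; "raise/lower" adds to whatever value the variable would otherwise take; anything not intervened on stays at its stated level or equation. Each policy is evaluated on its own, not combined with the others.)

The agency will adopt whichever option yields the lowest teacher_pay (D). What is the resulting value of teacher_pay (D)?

-207

Policy A (K := 127, H := 104):
  K = 127
  H = 104
  D = 213 + 2·127 − 4·104 = 51
Policy B (H − 60, K − 34):
  K = 114 − 34 = 80
  H = 137 − 60 = 77
  D = 213 + 2·80 − 4·77 = 65
Policy C (K := 64):
  K = 64
  H = 137
  D = 213 + 2·64 − 4·137 = -207
Comparing — Policy A: D=51, Policy B: D=65, Policy C: D=-207. Lowest is -207 (Policy C).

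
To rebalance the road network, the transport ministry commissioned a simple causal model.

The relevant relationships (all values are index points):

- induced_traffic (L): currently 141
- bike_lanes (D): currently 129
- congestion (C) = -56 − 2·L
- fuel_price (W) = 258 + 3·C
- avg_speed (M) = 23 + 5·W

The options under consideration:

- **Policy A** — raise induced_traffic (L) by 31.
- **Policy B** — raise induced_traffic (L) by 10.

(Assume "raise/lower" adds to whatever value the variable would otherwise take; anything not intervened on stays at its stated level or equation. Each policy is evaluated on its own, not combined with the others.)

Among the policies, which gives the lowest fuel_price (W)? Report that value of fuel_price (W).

Policy A (L + 31):
  L = 141 + 31 = 172
  C = -56 − 2·172 = -400
  W = 258 + 3·(-400) = -942
Policy B (L + 10):
  L = 141 + 10 = 151
  C = -56 − 2·151 = -358
  W = 258 + 3·(-358) = -816
Comparing — Policy A: W=-942, Policy B: W=-816. Lowest is -942 (Policy A).

-942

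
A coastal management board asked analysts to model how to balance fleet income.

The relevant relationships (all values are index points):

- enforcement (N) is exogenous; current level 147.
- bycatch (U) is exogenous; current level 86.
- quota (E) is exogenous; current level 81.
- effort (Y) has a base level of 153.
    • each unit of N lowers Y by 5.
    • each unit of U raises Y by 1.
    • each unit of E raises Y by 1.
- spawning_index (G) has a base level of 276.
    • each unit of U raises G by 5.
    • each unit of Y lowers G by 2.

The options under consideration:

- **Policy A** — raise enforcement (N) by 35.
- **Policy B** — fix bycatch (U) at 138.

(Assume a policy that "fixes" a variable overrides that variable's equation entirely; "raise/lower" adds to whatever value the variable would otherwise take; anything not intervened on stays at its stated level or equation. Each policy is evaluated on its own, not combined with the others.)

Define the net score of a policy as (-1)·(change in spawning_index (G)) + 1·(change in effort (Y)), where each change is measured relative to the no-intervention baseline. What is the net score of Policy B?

-104

Baseline:
  N = 147
  U = 86
  E = 81
  Y = 153 − 5·147 + 86 + 81 = -415
  G = 276 + 5·86 − 2·(-415) = 1536
Policy B (U := 138):
  N = 147
  U = 138
  E = 81
  Y = 153 − 5·147 + 138 + 81 = -363
  G = 276 + 5·138 − 2·(-363) = 1692
ΔG = 1692 − 1536 = 156; ΔY = -363 − (-415) = 52
Score = (-1)·156 + 1·52 = -104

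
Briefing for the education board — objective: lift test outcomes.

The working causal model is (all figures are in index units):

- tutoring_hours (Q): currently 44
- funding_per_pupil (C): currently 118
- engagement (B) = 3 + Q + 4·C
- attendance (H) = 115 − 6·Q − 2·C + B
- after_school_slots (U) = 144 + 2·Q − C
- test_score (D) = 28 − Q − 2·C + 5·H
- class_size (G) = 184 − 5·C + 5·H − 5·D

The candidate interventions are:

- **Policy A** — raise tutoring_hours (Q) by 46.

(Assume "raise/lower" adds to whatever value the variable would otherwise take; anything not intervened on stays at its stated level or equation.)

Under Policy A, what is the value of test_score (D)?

-778

Policy A (Q + 46):
  Q = 44 + 46 = 90
  C = 118
  B = 3 + 90 + 4·118 = 565
  H = 115 − 6·90 − 2·118 + 565 = -96
  D = 28 − 90 − 2·118 + 5·(-96) = -778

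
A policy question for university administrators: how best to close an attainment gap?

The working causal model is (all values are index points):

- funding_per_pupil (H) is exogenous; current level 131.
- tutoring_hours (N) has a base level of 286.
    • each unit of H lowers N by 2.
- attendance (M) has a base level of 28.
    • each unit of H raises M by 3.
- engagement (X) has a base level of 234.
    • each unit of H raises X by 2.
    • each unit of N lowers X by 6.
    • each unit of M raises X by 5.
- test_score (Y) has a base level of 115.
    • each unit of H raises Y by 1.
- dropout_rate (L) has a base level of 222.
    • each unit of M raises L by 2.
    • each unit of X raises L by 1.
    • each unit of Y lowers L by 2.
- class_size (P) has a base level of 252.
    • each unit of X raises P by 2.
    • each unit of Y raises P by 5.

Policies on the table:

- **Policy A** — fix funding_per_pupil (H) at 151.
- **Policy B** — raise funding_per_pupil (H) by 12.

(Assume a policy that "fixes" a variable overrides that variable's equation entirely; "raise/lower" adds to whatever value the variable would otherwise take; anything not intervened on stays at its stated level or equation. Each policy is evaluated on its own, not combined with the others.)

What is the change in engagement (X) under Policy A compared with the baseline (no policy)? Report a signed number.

580

Baseline:
  H = 131
  N = 286 − 2·131 = 24
  M = 28 + 3·131 = 421
  X = 234 + 2·131 − 6·24 + 5·421 = 2457
Policy A (H := 151):
  H = 151
  N = 286 − 2·151 = -16
  M = 28 + 3·151 = 481
  X = 234 + 2·151 − 6·(-16) + 5·481 = 3037
Change in X: 3037 − 2457 = 580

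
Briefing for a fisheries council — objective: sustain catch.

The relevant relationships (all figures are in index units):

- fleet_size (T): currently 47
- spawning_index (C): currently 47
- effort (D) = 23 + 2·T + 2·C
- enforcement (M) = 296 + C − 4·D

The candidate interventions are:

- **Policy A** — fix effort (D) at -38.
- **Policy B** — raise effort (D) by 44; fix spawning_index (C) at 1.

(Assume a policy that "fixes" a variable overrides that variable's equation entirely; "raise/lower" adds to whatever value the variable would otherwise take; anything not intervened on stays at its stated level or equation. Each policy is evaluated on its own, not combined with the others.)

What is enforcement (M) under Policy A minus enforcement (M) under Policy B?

850

Policy A (D := -38):
  T = 47
  C = 47
  D = -38
  M = 296 + 47 − 4·(-38) = 495
Policy B (D + 44, C := 1):
  T = 47
  C = 1
  D = 23 + 2·47 + 2·1 (+44 from intervention) = 163
  M = 296 + 1 − 4·163 = -355
M: 495 − (-355) = 850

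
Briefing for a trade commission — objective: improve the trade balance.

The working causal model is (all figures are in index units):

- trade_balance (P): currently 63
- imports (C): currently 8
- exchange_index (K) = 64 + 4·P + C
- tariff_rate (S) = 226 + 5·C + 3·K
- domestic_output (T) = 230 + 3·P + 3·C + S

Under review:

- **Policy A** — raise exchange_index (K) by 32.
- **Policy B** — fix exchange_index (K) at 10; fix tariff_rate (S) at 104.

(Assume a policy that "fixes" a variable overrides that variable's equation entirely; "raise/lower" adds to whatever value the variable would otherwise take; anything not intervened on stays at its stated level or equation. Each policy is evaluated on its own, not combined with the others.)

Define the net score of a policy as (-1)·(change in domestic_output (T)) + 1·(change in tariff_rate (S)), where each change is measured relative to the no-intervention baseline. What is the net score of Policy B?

Baseline:
  P = 63
  C = 8
  K = 64 + 4·63 + 8 = 324
  S = 226 + 5·8 + 3·324 = 1238
  T = 230 + 3·63 + 3·8 + 1238 = 1681
Policy B (K := 10, S := 104):
  P = 63
  C = 8
  K = 10
  S = 104
  T = 230 + 3·63 + 3·8 + 104 = 547
ΔT = 547 − 1681 = -1134; ΔS = 104 − 1238 = -1134
Score = (-1)·(-1134) + 1·(-1134) = 0

0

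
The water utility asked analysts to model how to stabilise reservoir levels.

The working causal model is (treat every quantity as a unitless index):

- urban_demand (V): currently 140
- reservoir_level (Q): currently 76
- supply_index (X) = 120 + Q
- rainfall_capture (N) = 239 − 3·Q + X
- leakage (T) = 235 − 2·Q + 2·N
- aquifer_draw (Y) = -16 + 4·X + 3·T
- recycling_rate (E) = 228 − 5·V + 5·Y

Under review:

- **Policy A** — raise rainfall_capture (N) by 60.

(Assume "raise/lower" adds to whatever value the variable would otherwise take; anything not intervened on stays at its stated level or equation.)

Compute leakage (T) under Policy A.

Policy A (N + 60):
  Q = 76
  X = 120 + 76 = 196
  N = 239 − 3·76 + 196 (+60 from intervention) = 267
  T = 235 − 2·76 + 2·267 = 617

617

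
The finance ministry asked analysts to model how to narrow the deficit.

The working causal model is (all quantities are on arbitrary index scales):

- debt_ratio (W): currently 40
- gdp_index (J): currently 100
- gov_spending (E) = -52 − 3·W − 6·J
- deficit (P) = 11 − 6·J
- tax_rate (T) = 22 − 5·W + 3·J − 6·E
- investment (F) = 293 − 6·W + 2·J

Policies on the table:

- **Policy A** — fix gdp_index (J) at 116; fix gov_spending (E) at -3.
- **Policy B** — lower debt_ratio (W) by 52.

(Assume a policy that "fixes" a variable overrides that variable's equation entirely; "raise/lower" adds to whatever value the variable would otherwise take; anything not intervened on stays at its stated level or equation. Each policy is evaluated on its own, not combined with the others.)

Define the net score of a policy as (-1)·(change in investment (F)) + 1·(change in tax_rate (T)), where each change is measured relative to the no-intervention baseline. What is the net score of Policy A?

Baseline:
  W = 40
  J = 100
  E = -52 − 3·40 − 6·100 = -772
  T = 22 − 5·40 + 3·100 − 6·(-772) = 4754
  F = 293 − 6·40 + 2·100 = 253
Policy A (J := 116, E := -3):
  W = 40
  J = 116
  E = -3
  T = 22 − 5·40 + 3·116 − 6·(-3) = 188
  F = 293 − 6·40 + 2·116 = 285
ΔF = 285 − 253 = 32; ΔT = 188 − 4754 = -4566
Score = (-1)·32 + 1·(-4566) = -4598

-4598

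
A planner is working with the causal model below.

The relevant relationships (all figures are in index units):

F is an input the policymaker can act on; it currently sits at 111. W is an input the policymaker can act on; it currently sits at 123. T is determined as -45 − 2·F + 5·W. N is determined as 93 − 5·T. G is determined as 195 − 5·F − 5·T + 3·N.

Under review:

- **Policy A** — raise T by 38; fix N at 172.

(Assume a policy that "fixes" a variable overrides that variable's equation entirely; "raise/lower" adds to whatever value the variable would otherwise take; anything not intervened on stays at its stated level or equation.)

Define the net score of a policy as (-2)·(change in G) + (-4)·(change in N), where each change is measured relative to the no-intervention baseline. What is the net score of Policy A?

Baseline:
  F = 111
  W = 123
  T = -45 − 2·111 + 5·123 = 348
  N = 93 − 5·348 = -1647
  G = 195 − 5·111 − 5·348 + 3·(-1647) = -7041
Policy A (T + 38, N := 172):
  F = 111
  W = 123
  T = -45 − 2·111 + 5·123 (+38 from intervention) = 386
  N = 172
  G = 195 − 5·111 − 5·386 + 3·172 = -1774
ΔG = -1774 − (-7041) = 5267; ΔN = 172 − (-1647) = 1819
Score = (-2)·5267 + (-4)·1819 = -17810

-17810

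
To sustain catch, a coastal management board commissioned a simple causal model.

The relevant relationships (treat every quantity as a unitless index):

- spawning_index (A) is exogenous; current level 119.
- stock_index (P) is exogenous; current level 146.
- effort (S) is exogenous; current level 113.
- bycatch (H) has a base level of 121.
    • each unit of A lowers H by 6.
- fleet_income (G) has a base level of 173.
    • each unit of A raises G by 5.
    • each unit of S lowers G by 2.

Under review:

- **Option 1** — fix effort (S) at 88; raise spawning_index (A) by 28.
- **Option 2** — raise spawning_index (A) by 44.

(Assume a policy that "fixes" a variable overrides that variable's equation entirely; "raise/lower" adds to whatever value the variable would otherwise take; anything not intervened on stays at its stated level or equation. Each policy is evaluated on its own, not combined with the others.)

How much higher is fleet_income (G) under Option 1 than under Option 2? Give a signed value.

-30

Option 1 (S := 88, A + 28):
  A = 119 + 28 = 147
  S = 88
  G = 173 + 5·147 − 2·88 = 732
Option 2 (A + 44):
  A = 119 + 44 = 163
  S = 113
  G = 173 + 5·163 − 2·113 = 762
G: 732 − 762 = -30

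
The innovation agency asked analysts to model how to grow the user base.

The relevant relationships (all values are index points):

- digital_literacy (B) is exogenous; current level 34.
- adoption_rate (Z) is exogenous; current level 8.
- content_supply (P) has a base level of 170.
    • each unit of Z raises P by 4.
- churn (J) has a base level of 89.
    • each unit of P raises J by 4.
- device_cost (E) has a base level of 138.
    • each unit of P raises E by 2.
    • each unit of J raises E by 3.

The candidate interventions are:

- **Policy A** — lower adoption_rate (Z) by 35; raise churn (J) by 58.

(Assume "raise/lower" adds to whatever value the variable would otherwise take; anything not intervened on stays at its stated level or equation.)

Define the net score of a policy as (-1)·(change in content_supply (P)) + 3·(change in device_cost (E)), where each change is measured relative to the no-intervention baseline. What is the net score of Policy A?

Baseline:
  Z = 8
  P = 170 + 4·8 = 202
  J = 89 + 4·202 = 897
  E = 138 + 2·202 + 3·897 = 3233
Policy A (Z − 35, J + 58):
  Z = 8 − 35 = -27
  P = 170 + 4·(-27) = 62
  J = 89 + 4·62 (+58 from intervention) = 395
  E = 138 + 2·62 + 3·395 = 1447
ΔP = 62 − 202 = -140; ΔE = 1447 − 3233 = -1786
Score = (-1)·(-140) + 3·(-1786) = -5218

-5218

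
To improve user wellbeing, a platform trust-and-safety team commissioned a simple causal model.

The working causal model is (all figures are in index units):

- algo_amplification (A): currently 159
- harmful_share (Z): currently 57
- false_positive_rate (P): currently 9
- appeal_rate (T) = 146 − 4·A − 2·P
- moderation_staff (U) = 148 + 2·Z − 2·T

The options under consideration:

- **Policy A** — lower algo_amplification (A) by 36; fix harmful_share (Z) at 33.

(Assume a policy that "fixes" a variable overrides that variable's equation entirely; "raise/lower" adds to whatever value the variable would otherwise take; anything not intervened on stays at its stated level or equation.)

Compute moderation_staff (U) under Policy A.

Policy A (A − 36, Z := 33):
  A = 159 − 36 = 123
  Z = 33
  P = 9
  T = 146 − 4·123 − 2·9 = -364
  U = 148 + 2·33 − 2·(-364) = 942

942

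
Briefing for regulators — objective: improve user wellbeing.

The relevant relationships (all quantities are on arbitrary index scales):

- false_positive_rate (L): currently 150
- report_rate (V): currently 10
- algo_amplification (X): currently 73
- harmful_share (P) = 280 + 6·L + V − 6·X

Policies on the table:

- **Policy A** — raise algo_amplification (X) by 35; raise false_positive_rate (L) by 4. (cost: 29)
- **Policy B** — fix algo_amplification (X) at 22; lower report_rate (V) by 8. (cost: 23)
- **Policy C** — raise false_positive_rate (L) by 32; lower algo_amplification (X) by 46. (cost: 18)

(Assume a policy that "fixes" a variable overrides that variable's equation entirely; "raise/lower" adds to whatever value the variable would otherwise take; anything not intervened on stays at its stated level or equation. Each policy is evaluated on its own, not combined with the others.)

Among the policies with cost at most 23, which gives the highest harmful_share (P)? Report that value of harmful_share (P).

1220

Policy B (X := 22, V − 8):
  L = 150
  V = 10 − 8 = 2
  X = 22
  P = 280 + 6·150 + 2 − 6·22 = 1050
Policy C (L + 32, X − 46):
  L = 150 + 32 = 182
  V = 10
  X = 73 − 46 = 27
  P = 280 + 6·182 + 10 − 6·27 = 1220
Comparing — Policy B: P=1050, Policy C: P=1220. Highest is 1220 (Policy C).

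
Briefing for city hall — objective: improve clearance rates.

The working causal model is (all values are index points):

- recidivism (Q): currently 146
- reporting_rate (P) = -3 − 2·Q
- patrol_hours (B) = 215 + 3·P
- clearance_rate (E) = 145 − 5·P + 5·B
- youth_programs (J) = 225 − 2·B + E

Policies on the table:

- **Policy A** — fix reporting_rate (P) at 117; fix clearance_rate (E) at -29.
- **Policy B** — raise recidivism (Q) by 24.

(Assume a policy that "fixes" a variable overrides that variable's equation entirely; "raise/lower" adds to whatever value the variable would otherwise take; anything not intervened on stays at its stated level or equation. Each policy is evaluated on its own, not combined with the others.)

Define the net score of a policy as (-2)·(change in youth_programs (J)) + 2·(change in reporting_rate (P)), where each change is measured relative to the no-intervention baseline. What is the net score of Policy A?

Baseline:
  Q = 146
  P = -3 − 2·146 = -295
  B = 215 + 3·(-295) = -670
  E = 145 − 5·(-295) + 5·(-670) = -1730
  J = 225 − 2·(-670) + (-1730) = -165
Policy A (P := 117, E := -29):
  Q = 146
  P = 117
  B = 215 + 3·117 = 566
  E = -29
  J = 225 − 2·566 + (-29) = -936
ΔJ = -936 − (-165) = -771; ΔP = 117 − (-295) = 412
Score = (-2)·(-771) + 2·412 = 2366

2366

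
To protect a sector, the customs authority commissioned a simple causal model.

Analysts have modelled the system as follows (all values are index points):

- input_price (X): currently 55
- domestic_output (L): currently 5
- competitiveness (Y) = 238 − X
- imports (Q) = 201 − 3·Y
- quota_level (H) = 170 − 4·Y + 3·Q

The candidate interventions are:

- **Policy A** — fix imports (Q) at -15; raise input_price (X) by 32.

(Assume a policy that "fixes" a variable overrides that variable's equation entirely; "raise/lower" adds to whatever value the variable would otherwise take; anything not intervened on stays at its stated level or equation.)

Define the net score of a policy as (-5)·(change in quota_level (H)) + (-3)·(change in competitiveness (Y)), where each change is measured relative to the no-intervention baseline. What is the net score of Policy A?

-5539

Baseline:
  X = 55
  Y = 238 − 55 = 183
  Q = 201 − 3·183 = -348
  H = 170 − 4·183 + 3·(-348) = -1606
Policy A (Q := -15, X + 32):
  X = 55 + 32 = 87
  Y = 238 − 87 = 151
  Q = -15
  H = 170 − 4·151 + 3·(-15) = -479
ΔH = -479 − (-1606) = 1127; ΔY = 151 − 183 = -32
Score = (-5)·1127 + (-3)·(-32) = -5539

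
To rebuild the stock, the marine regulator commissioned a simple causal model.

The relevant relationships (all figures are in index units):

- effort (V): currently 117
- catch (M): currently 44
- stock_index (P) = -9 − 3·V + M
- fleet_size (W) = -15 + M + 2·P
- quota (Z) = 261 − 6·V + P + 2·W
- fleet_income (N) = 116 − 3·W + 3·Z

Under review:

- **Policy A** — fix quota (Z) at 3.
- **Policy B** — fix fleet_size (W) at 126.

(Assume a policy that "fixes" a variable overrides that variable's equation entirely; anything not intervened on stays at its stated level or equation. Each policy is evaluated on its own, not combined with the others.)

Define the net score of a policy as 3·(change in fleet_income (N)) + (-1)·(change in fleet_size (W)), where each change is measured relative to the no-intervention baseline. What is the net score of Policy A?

Baseline:
  V = 117
  M = 44
  P = -9 − 3·117 + 44 = -316
  W = -15 + 44 + 2·(-316) = -603
  Z = 261 − 6·117 + (-316) + 2·(-603) = -1963
  N = 116 − 3·(-603) + 3·(-1963) = -3964
Policy A (Z := 3):
  V = 117
  M = 44
  P = -9 − 3·117 + 44 = -316
  W = -15 + 44 + 2·(-316) = -603
  Z = 3
  N = 116 − 3·(-603) + 3·3 = 1934
ΔN = 1934 − (-3964) = 5898; ΔW = -603 − (-603) = 0
Score = 3·5898 + (-1)·0 = 17694

17694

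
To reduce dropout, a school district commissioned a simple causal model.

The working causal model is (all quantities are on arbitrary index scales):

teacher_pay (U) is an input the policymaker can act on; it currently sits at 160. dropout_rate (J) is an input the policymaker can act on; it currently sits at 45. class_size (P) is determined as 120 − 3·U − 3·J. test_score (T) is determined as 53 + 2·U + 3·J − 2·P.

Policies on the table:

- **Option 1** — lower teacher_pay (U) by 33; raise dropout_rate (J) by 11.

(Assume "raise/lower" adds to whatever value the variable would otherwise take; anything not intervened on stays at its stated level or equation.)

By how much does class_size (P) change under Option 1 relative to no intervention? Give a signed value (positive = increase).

Baseline:
  U = 160
  J = 45
  P = 120 − 3·160 − 3·45 = -495
Option 1 (U − 33, J + 11):
  U = 160 − 33 = 127
  J = 45 + 11 = 56
  P = 120 − 3·127 − 3·56 = -429
Change in P: -429 − (-495) = 66

66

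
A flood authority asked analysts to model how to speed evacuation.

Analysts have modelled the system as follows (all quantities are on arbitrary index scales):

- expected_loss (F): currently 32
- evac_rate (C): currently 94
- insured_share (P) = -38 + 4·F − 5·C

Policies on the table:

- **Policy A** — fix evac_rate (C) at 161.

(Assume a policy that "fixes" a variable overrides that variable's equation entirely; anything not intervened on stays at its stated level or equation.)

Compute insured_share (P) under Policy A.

Policy A (C := 161):
  F = 32
  C = 161
  P = -38 + 4·32 − 5·161 = -715

-715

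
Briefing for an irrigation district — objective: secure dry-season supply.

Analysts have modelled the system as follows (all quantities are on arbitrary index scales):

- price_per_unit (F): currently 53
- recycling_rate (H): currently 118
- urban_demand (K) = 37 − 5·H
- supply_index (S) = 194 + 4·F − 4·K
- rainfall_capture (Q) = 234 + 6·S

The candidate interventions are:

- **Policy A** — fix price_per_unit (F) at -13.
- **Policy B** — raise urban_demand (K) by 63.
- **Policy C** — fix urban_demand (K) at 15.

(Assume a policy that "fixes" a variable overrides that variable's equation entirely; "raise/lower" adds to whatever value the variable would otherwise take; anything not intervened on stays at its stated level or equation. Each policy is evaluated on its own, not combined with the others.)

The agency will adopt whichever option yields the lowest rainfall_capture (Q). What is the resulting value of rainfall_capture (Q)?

2310

Policy A (F := -13):
  F = -13
  H = 118
  K = 37 − 5·118 = -553
  S = 194 + 4·(-13) − 4·(-553) = 2354
  Q = 234 + 6·2354 = 14358
Policy B (K + 63):
  F = 53
  H = 118
  K = 37 − 5·118 (+63 from intervention) = -490
  S = 194 + 4·53 − 4·(-490) = 2366
  Q = 234 + 6·2366 = 14430
Policy C (K := 15):
  F = 53
  H = 118
  K = 15
  S = 194 + 4·53 − 4·15 = 346
  Q = 234 + 6·346 = 2310
Comparing — Policy A: Q=14358, Policy B: Q=14430, Policy C: Q=2310. Lowest is 2310 (Policy C).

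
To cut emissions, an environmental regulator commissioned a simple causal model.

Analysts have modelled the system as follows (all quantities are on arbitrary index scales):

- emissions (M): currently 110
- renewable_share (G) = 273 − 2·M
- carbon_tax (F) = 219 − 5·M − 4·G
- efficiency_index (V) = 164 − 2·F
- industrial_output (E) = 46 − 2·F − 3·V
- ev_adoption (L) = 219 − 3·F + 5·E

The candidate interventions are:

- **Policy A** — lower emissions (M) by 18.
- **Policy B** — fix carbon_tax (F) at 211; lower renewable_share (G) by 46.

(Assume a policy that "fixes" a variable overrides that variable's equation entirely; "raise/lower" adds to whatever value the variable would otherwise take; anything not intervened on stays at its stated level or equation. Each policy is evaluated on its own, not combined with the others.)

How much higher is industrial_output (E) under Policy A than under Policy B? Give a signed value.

Policy A (M − 18):
  M = 110 − 18 = 92
  G = 273 − 2·92 = 89
  F = 219 − 5·92 − 4·89 = -597
  V = 164 − 2·(-597) = 1358
  E = 46 − 2·(-597) − 3·1358 = -2834
Policy B (F := 211, G − 46):
  M = 110
  G = 273 − 2·110 (−46 from intervention) = 7
  F = 211
  V = 164 − 2·211 = -258
  E = 46 − 2·211 − 3·(-258) = 398
E: -2834 − 398 = -3232

-3232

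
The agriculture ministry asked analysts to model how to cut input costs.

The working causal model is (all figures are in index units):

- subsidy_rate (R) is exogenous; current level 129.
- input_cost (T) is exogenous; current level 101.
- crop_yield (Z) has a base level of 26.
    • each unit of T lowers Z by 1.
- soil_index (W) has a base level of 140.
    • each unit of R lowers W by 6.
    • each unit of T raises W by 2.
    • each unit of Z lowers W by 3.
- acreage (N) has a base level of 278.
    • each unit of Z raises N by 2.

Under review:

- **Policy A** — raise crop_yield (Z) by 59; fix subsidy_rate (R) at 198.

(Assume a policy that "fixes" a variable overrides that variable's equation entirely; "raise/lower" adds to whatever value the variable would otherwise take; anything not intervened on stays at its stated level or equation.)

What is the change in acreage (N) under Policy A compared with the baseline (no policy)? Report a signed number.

118

Baseline:
  T = 101
  Z = 26 − 101 = -75
  N = 278 + 2·(-75) = 128
Policy A (Z + 59, R := 198):
  T = 101
  Z = 26 − 101 (+59 from intervention) = -16
  N = 278 + 2·(-16) = 246
Change in N: 246 − 128 = 118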